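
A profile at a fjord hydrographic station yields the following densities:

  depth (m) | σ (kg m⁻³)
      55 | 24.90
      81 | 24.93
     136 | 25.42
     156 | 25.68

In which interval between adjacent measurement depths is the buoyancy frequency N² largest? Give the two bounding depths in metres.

136–156 m

Compute the density gradient over each adjacent pair:
  55–81 m: Δρ/Δz = 0.03/26 = 1.2 × 10⁻³ kg m⁻⁴
  81–136 m: Δρ/Δz = 0.49/55 = 8.9 × 10⁻³ kg m⁻⁴
  136–156 m: Δρ/Δz = 0.26/20 = 0.013 kg m⁻⁴
The largest gradient is in the 136–156 m interval — the pycnocline.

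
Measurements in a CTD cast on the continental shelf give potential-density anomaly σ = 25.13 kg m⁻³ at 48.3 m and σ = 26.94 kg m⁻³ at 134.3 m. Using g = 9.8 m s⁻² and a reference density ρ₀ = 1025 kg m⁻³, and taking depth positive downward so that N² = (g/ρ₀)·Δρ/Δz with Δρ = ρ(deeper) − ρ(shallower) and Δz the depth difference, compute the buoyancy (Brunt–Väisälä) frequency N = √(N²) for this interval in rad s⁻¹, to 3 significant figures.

0.0142 rad s⁻¹

Δρ = 1026.94 − 1025.13 = 1.81 kg m⁻³ over Δz = 134.3 − 48.3 = 86 m.
N² = (9.8/1025) × (1.81/86) = 2.0123 × 10⁻⁴ s⁻².
N = √(2.0123 × 10⁻⁴) = 0.014186 rad s⁻¹ ≈ 0.0142 rad s⁻¹.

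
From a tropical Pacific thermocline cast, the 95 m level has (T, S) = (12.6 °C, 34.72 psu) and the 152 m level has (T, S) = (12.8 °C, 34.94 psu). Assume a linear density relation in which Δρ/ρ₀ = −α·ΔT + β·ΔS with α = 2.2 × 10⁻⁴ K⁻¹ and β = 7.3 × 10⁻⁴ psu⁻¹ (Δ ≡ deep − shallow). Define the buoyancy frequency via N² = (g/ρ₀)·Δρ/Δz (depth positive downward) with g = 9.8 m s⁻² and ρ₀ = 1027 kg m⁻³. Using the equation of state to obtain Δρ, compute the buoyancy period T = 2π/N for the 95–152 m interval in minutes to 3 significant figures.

ΔT = +0.2 K, ΔS = +0.22 psu (deep − shallow).
Δρ/ρ₀ = −αΔT + βΔS = -4.40 × 10⁻⁵ + 1.606 × 10⁻⁴ = 1.166 × 10⁻⁴, so Δρ ≈ 0.1197 kg m⁻³.
N² = (g/ρ₀)·Δρ/Δz = g·(Δρ/ρ₀)/Δz = 9.8 × 1.166 × 10⁻⁴ / 57 = 2.0047 × 10⁻⁵ s⁻².
N = √(2.0047 × 10⁻⁵) = 4.4774 × 10⁻³ rad s⁻¹ → T = 2π/N = 1.4033 × 10³ s = 23.388 min ≈ 23.4 min.

23.4 min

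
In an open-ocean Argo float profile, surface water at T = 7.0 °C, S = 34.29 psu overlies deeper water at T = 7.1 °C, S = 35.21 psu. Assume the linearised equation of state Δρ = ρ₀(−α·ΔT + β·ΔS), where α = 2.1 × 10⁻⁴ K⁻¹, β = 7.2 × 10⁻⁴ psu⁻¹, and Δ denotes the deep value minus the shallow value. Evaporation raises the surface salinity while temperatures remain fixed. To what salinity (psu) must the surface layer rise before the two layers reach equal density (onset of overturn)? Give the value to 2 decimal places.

Neutral buoyancy requires −α(T_deep − T_surf) + β(S_deep − S_surf′) = 0.
S_surf′ = S_deep − (α/β)·ΔT = 35.21 − (2.1 × 10⁻⁴/7.2 × 10⁻⁴)·(+0.1) = 35.1808 psu.
Increase required: 35.1808 − 34.29 = 0.8908 psu.

35.18 psu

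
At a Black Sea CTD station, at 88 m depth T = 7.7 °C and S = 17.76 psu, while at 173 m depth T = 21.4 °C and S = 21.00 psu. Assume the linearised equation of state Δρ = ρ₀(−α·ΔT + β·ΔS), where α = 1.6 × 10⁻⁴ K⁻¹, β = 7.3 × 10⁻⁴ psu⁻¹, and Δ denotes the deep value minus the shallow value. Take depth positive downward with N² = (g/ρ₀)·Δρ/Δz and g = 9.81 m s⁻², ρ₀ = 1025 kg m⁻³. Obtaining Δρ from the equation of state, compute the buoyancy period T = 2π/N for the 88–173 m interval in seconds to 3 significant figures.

1.41 × 10³ s

ΔT = +13.7 K, ΔS = +3.24 psu (deep − shallow).
Δρ/ρ₀ = −αΔT + βΔS = -2.192 × 10⁻³ + 2.3652 × 10⁻³ = 1.732 × 10⁻⁴, so Δρ ≈ 0.1775 kg m⁻³.
N² = (g/ρ₀)·Δρ/Δz = g·(Δρ/ρ₀)/Δz = 9.81 × 1.732 × 10⁻⁴ / 85 = 1.9989 × 10⁻⁵ s⁻².
N = √(1.9989 × 10⁻⁵) = 4.4709 × 10⁻³ rad s⁻¹ → T = 2π/N = 1.4054 × 10³ s ≈ 1.41 × 10³ s.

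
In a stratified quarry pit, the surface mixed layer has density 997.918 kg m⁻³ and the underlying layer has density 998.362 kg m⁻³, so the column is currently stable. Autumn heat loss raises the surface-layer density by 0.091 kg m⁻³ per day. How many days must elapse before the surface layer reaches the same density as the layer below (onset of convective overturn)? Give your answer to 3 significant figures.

4.88 days

Density deficit of the surface layer: 998.362 − 997.918 = 0.444 kg m⁻³.
Required change = 0.444 / 0.091 = 4.88 days.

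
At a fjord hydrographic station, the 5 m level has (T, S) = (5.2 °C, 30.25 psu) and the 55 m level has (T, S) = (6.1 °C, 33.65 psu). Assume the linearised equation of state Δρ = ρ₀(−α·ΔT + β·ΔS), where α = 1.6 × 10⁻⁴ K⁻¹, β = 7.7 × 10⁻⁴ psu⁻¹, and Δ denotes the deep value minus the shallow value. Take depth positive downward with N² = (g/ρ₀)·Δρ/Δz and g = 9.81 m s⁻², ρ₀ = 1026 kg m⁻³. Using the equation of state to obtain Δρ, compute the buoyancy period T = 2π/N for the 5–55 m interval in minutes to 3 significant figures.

4.75 min

ΔT = +0.9 K, ΔS = +3.40 psu (deep − shallow).
Δρ/ρ₀ = −αΔT + βΔS = -1.44 × 10⁻⁴ + 2.618 × 10⁻³ = 2.474 × 10⁻³, so Δρ ≈ 2.538 kg m⁻³.
N² = (g/ρ₀)·Δρ/Δz = g·(Δρ/ρ₀)/Δz = 9.81 × 2.474 × 10⁻³ / 50 = 4.8540 × 10⁻⁴ s⁻².
N = √(4.8540 × 10⁻⁴) = 0.022032 rad s⁻¹ → T = 2π/N = 285.18 s = 4.7530 min ≈ 4.75 min.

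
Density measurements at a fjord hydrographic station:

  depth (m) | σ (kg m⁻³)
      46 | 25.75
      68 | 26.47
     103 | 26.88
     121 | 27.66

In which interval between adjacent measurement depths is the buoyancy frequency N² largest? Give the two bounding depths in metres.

103–121 m

Compute the density gradient over each adjacent pair:
  46–68 m: Δρ/Δz = 0.72/22 = 0.033 kg m⁻⁴
  68–103 m: Δρ/Δz = 0.41/35 = 0.012 kg m⁻⁴
  103–121 m: Δρ/Δz = 0.78/18 = 0.043 kg m⁻⁴
The largest gradient is in the 103–121 m interval — the pycnocline.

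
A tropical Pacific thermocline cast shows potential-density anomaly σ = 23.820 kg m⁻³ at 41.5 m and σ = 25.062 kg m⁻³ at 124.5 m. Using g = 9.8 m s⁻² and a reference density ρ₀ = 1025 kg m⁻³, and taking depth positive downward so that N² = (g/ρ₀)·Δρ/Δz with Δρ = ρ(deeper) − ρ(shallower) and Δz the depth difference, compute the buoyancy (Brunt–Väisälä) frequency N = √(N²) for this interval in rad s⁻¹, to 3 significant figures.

Δρ = 1025.062 − 1023.820 = 1.242 kg m⁻³ over Δz = 124.5 − 41.5 = 83 m.
N² = (9.8/1025) × (1.242/83) = 1.4307 × 10⁻⁴ s⁻².
N = √(1.4307 × 10⁻⁴) = 0.011961 rad s⁻¹ ≈ 0.0120 rad s⁻¹.

0.0120 rad s⁻¹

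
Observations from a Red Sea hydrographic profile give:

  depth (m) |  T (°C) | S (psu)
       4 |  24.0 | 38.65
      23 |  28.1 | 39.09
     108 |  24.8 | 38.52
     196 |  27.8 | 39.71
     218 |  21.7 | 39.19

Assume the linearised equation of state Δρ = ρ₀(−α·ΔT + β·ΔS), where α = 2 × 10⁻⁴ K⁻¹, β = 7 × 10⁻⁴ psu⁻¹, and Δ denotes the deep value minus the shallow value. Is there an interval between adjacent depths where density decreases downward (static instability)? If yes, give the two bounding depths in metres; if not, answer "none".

4–23 m

Evaluate Δρ/ρ₀ = −αΔT + βΔS across each adjacent pair:
  4–23 m: −αΔT+βΔS = −(2 × 10⁻⁴)(+4.1)+(7 × 10⁻⁴)(+0.44) = -5.1 × 10⁻⁴ → UNSTABLE
  23–108 m: −αΔT+βΔS = −(2 × 10⁻⁴)(-3.3)+(7 × 10⁻⁴)(-0.57) = 2.6 × 10⁻⁴ → stable
  108–196 m: −αΔT+βΔS = −(2 × 10⁻⁴)(+3.0)+(7 × 10⁻⁴)(+1.19) = 2.3 × 10⁻⁴ → stable
  196–218 m: −αΔT+βΔS = −(2 × 10⁻⁴)(-6.1)+(7 × 10⁻⁴)(-0.52) = 8.6 × 10⁻⁴ → stable
The 4–23 m interval has Δρ < 0: lighter water underlies denser water.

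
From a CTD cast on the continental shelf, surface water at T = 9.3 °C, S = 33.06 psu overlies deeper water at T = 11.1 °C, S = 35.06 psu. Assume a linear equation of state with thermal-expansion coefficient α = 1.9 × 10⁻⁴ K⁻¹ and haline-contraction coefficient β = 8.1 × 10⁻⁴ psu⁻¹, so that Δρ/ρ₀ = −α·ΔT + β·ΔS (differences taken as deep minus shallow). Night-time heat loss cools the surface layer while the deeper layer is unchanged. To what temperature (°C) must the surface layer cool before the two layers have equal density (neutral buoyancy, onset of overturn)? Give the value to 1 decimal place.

2.6 °C

Neutral buoyancy requires Δρ = 0, i.e. −α(T_deep − T_surf′) + β(S_deep − S_surf) = 0.
T_surf′ = T_deep − (β/α)·ΔS = 11.1 − (8.1 × 10⁻⁴/1.9 × 10⁻⁴)·(+2.00) = 2.574 °C.
Cooling required: 9.3 − (2.574) = 6.726 °C.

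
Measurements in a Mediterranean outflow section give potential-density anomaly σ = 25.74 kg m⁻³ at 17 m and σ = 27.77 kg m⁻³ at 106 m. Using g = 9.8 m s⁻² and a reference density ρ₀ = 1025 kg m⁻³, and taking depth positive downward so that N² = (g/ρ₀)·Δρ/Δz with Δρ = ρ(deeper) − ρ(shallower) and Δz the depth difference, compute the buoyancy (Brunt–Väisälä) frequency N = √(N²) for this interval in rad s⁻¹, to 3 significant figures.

0.0148 rad s⁻¹

Δρ = 1027.77 − 1025.74 = 2.03 kg m⁻³ over Δz = 106 − 17 = 89 m.
N² = (9.8/1025) × (2.03/89) = 2.1808 × 10⁻⁴ s⁻².
N = √(2.1808 × 10⁻⁴) = 0.014768 rad s⁻¹ ≈ 0.0148 rad s⁻¹.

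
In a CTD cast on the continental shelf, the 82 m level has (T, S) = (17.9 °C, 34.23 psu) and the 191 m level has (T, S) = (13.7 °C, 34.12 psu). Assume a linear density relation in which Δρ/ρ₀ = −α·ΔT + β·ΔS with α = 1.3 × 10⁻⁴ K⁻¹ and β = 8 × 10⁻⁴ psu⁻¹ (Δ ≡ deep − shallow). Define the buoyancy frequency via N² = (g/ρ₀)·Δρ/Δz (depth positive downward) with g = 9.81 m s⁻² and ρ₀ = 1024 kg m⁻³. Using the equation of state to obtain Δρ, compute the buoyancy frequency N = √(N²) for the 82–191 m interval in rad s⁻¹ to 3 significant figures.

ΔT = -4.2 K, ΔS = -0.11 psu (deep − shallow).
Δρ/ρ₀ = −αΔT + βΔS = 5.46 × 10⁻⁴ − 8.80 × 10⁻⁵ = 4.58 × 10⁻⁴, so Δρ ≈ 0.4690 kg m⁻³.
N² = (g/ρ₀)·Δρ/Δz = g·(Δρ/ρ₀)/Δz = 9.81 × 4.58 × 10⁻⁴ / 109 = 4.1220 × 10⁻⁵ s⁻².
N = √(4.1220 × 10⁻⁵) = 6.4203 × 10⁻³ rad s⁻¹ ≈ 6.42 × 10⁻³ rad s⁻¹.

6.42 × 10⁻³ rad s⁻¹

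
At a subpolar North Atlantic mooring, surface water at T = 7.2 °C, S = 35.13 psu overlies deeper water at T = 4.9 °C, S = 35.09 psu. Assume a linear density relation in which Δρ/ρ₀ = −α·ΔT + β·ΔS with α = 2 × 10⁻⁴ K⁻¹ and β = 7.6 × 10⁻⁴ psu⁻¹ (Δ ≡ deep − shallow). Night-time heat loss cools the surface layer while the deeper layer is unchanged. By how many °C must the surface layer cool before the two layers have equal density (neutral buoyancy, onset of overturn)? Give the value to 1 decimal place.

2.1 °C

Neutral buoyancy requires Δρ = 0, i.e. −α(T_deep − T_surf′) + β(S_deep − S_surf) = 0.
T_surf′ = T_deep − (β/α)·ΔS = 4.9 − (7.6 × 10⁻⁴/2 × 10⁻⁴)·(-0.04) = 5.052 °C.
Cooling required: 7.2 − (5.052) = 2.148 °C.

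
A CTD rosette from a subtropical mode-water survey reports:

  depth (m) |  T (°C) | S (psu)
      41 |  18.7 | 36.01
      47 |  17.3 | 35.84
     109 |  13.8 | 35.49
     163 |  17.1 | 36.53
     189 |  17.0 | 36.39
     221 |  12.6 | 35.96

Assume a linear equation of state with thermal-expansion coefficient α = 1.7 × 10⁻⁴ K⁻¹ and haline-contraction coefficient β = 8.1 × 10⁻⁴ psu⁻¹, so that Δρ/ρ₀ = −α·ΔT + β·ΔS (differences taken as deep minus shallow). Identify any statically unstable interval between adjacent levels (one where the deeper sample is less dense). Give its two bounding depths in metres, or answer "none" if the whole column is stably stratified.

163–189 m

Evaluate Δρ/ρ₀ = −αΔT + βΔS across each adjacent pair:
  41–47 m: −αΔT+βΔS = −(1.7 × 10⁻⁴)(-1.4)+(8.1 × 10⁻⁴)(-0.17) = 1.0 × 10⁻⁴ → stable
  47–109 m: −αΔT+βΔS = −(1.7 × 10⁻⁴)(-3.5)+(8.1 × 10⁻⁴)(-0.35) = 3.1 × 10⁻⁴ → stable
  109–163 m: −αΔT+βΔS = −(1.7 × 10⁻⁴)(+3.3)+(8.1 × 10⁻⁴)(+1.04) = 2.8 × 10⁻⁴ → stable
  163–189 m: −αΔT+βΔS = −(1.7 × 10⁻⁴)(-0.1)+(8.1 × 10⁻⁴)(-0.14) = -9.6 × 10⁻⁵ → UNSTABLE
  189–221 m: −αΔT+βΔS = −(1.7 × 10⁻⁴)(-4.4)+(8.1 × 10⁻⁴)(-0.43) = 4.0 × 10⁻⁴ → stable
The 163–189 m interval has Δρ < 0: lighter water underlies denser water.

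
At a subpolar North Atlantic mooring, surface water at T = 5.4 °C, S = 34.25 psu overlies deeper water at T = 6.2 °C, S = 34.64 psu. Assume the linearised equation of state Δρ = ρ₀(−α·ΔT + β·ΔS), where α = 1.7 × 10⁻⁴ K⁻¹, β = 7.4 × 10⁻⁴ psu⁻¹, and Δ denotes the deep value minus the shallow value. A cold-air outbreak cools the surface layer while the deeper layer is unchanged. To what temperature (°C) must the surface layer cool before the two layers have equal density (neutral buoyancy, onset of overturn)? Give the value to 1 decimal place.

Neutral buoyancy requires Δρ = 0, i.e. −α(T_deep − T_surf′) + β(S_deep − S_surf) = 0.
T_surf′ = T_deep − (β/α)·ΔS = 6.2 − (7.4 × 10⁻⁴/1.7 × 10⁻⁴)·(+0.39) = 4.502 °C.
Cooling required: 5.4 − (4.502) = 0.898 °C.

4.5 °C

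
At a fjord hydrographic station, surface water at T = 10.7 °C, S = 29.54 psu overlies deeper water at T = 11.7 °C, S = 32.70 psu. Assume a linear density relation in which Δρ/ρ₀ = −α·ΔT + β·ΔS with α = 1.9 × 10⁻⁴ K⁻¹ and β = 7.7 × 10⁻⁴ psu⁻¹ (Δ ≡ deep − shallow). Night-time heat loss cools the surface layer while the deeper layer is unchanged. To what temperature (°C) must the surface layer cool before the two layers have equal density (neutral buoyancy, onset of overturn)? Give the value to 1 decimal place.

-1.1 °C

Neutral buoyancy requires Δρ = 0, i.e. −α(T_deep − T_surf′) + β(S_deep − S_surf) = 0.
T_surf′ = T_deep − (β/α)·ΔS = 11.7 − (7.7 × 10⁻⁴/1.9 × 10⁻⁴)·(+3.16) = -1.106 °C.
Cooling required: 10.7 − (-1.106) = 11.806 °C.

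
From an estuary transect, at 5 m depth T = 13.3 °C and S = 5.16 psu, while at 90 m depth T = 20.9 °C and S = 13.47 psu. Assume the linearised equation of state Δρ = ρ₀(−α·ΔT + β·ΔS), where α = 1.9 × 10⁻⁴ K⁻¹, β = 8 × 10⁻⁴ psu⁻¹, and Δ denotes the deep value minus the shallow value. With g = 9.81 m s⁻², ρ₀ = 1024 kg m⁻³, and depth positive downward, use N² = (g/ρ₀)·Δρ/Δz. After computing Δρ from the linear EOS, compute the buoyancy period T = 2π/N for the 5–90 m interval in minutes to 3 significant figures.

ΔT = +7.6 K, ΔS = +8.31 psu (deep − shallow).
Δρ/ρ₀ = −αΔT + βΔS = -1.444 × 10⁻³ + 6.648 × 10⁻³ = 5.204 × 10⁻³, so Δρ ≈ 5.329 kg m⁻³.
N² = (g/ρ₀)·Δρ/Δz = g·(Δρ/ρ₀)/Δz = 9.81 × 5.204 × 10⁻³ / 85 = 6.0060 × 10⁻⁴ s⁻².
N = √(6.0060 × 10⁻⁴) = 0.024507 rad s⁻¹ → T = 2π/N = 256.38 s = 4.2730 min ≈ 4.27 min.

4.27 min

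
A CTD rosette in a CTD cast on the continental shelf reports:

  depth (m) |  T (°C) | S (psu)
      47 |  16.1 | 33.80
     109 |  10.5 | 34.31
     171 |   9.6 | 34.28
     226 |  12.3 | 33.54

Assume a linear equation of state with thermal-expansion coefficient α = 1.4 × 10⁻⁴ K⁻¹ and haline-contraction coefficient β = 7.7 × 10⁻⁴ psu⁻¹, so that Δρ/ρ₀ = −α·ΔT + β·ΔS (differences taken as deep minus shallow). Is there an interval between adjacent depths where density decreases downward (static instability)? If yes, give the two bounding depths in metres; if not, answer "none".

171–226 m

Evaluate Δρ/ρ₀ = −αΔT + βΔS across each adjacent pair:
  47–109 m: −αΔT+βΔS = −(1.4 × 10⁻⁴)(-5.6)+(7.7 × 10⁻⁴)(+0.51) = 1.2 × 10⁻³ → stable
  109–171 m: −αΔT+βΔS = −(1.4 × 10⁻⁴)(-0.9)+(7.7 × 10⁻⁴)(-0.03) = 1.0 × 10⁻⁴ → stable
  171–226 m: −αΔT+βΔS = −(1.4 × 10⁻⁴)(+2.7)+(7.7 × 10⁻⁴)(-0.74) = -9.5 × 10⁻⁴ → UNSTABLE
The 171–226 m interval has Δρ < 0: lighter water underlies denser water.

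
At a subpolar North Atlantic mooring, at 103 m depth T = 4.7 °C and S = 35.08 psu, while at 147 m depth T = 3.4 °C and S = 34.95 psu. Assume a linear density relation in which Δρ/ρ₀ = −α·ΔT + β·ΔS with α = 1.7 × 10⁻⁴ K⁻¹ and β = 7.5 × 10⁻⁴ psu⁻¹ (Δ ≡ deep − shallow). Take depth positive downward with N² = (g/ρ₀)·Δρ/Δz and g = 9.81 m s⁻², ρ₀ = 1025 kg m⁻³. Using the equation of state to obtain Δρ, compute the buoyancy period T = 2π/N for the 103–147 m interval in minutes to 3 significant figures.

ΔT = -1.3 K, ΔS = -0.13 psu (deep − shallow).
Δρ/ρ₀ = −αΔT + βΔS = 2.21 × 10⁻⁴ − 9.75 × 10⁻⁵ = 1.235 × 10⁻⁴, so Δρ ≈ 0.1266 kg m⁻³.
N² = (g/ρ₀)·Δρ/Δz = g·(Δρ/ρ₀)/Δz = 9.81 × 1.235 × 10⁻⁴ / 44 = 2.7535 × 10⁻⁵ s⁻².
N = √(2.7535 × 10⁻⁵) = 5.2474 × 10⁻³ rad s⁻¹ → T = 2π/N = 1.1974 × 10³ s = 19.957 min ≈ 20.0 min.

20.0 min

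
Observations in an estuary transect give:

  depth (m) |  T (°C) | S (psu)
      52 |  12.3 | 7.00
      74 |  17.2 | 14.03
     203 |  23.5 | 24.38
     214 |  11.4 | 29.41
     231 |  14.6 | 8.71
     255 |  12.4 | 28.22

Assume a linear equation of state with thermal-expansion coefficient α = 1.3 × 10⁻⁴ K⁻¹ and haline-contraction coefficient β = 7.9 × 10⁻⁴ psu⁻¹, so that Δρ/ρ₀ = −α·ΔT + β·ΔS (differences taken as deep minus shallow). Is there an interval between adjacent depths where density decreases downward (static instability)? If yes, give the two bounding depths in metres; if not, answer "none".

214–231 m

Evaluate Δρ/ρ₀ = −αΔT + βΔS across each adjacent pair:
  52–74 m: −αΔT+βΔS = −(1.3 × 10⁻⁴)(+4.9)+(7.9 × 10⁻⁴)(+7.03) = 4.9 × 10⁻³ → stable
  74–203 m: −αΔT+βΔS = −(1.3 × 10⁻⁴)(+6.3)+(7.9 × 10⁻⁴)(+10.35) = 7.4 × 10⁻³ → stable
  203–214 m: −αΔT+βΔS = −(1.3 × 10⁻⁴)(-12.1)+(7.9 × 10⁻⁴)(+5.03) = 5.5 × 10⁻³ → stable
  214–231 m: −αΔT+βΔS = −(1.3 × 10⁻⁴)(+3.2)+(7.9 × 10⁻⁴)(-20.70) = -0.017 → UNSTABLE
  231–255 m: −αΔT+βΔS = −(1.3 × 10⁻⁴)(-2.2)+(7.9 × 10⁻⁴)(+19.51) = 0.016 → stable
The 214–231 m interval has Δρ < 0: lighter water underlies denser water.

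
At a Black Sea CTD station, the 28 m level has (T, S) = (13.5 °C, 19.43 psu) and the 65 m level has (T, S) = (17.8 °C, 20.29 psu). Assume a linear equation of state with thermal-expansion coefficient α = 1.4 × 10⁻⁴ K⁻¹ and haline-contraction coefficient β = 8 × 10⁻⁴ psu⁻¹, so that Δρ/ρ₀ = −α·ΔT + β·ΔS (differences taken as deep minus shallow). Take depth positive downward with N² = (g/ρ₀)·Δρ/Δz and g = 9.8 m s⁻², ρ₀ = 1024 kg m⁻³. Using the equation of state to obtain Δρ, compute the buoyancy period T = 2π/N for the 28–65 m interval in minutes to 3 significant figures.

ΔT = +4.3 K, ΔS = +0.86 psu (deep − shallow).
Δρ/ρ₀ = −αΔT + βΔS = -6.02 × 10⁻⁴ + 6.88 × 10⁻⁴ = 8.60 × 10⁻⁵, so Δρ ≈ 0.08806 kg m⁻³.
N² = (g/ρ₀)·Δρ/Δz = g·(Δρ/ρ₀)/Δz = 9.8 × 8.60 × 10⁻⁵ / 37 = 2.2778 × 10⁻⁵ s⁻².
N = √(2.2778 × 10⁻⁵) = 4.7726 × 10⁻³ rad s⁻¹ → T = 2π/N = 1.3165 × 10³ s = 21.942 min ≈ 21.9 min.

21.9 min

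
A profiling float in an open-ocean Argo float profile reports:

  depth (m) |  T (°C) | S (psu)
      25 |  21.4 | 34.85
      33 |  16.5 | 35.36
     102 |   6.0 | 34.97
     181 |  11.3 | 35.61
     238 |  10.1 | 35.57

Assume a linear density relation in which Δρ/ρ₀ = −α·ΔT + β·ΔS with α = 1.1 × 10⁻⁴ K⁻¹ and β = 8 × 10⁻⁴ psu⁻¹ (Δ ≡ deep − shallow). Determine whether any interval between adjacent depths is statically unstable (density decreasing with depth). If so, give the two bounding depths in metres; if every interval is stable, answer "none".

102–181 m

Evaluate Δρ/ρ₀ = −αΔT + βΔS across each adjacent pair:
  25–33 m: −αΔT+βΔS = −(1.1 × 10⁻⁴)(-4.9)+(8 × 10⁻⁴)(+0.51) = 9.5 × 10⁻⁴ → stable
  33–102 m: −αΔT+βΔS = −(1.1 × 10⁻⁴)(-10.5)+(8 × 10⁻⁴)(-0.39) = 8.4 × 10⁻⁴ → stable
  102–181 m: −αΔT+βΔS = −(1.1 × 10⁻⁴)(+5.3)+(8 × 10⁻⁴)(+0.64) = -7.1 × 10⁻⁵ → UNSTABLE
  181–238 m: −αΔT+βΔS = −(1.1 × 10⁻⁴)(-1.2)+(8 × 10⁻⁴)(-0.04) = 1.0 × 10⁻⁴ → stable
The 102–181 m interval has Δρ < 0: lighter water underlies denser water.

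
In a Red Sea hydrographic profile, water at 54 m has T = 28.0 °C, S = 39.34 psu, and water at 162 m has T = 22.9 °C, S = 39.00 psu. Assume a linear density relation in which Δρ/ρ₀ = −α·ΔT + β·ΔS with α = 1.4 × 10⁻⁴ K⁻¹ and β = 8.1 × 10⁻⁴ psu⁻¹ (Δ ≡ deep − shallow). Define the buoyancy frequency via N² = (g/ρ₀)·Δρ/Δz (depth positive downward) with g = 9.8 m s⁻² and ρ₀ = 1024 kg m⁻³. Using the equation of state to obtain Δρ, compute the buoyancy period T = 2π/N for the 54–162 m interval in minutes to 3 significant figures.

ΔT = -5.1 K, ΔS = -0.34 psu (deep − shallow).
Δρ/ρ₀ = −αΔT + βΔS = 7.14 × 10⁻⁴ − 2.754 × 10⁻⁴ = 4.386 × 10⁻⁴, so Δρ ≈ 0.4491 kg m⁻³.
N² = (g/ρ₀)·Δρ/Δz = g·(Δρ/ρ₀)/Δz = 9.8 × 4.386 × 10⁻⁴ / 108 = 3.9799 × 10⁻⁵ s⁻².
N = √(3.9799 × 10⁻⁵) = 6.3086 × 10⁻³ rad s⁻¹ → T = 2π/N = 995.97 s = 16.599 min ≈ 16.6 min.

16.6 min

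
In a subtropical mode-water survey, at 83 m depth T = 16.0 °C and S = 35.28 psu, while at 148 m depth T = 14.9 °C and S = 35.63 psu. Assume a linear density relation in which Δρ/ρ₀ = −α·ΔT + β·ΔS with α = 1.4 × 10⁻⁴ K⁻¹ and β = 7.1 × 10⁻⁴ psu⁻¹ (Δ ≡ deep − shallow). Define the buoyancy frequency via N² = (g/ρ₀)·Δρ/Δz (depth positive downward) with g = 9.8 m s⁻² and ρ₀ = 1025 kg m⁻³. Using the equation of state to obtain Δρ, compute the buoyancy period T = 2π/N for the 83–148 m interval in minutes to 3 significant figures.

ΔT = -1.1 K, ΔS = +0.35 psu (deep − shallow).
Δρ/ρ₀ = −αΔT + βΔS = 1.54 × 10⁻⁴ + 2.485 × 10⁻⁴ = 4.025 × 10⁻⁴, so Δρ ≈ 0.4126 kg m⁻³.
N² = (g/ρ₀)·Δρ/Δz = g·(Δρ/ρ₀)/Δz = 9.8 × 4.025 × 10⁻⁴ / 65 = 6.0685 × 10⁻⁵ s⁻².
N = √(6.0685 × 10⁻⁵) = 7.7901 × 10⁻³ rad s⁻¹ → T = 2π/N = 806.56 s = 13.443 min ≈ 13.4 min.

13.4 min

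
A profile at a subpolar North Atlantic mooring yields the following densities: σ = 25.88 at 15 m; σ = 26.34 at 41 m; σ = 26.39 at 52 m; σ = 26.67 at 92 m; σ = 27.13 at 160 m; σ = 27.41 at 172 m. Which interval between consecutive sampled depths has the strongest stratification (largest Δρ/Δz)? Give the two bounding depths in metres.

Compute the density gradient over each adjacent pair:
  15–41 m: Δρ/Δz = 0.46/26 = 0.018 kg m⁻⁴
  41–52 m: Δρ/Δz = 0.05/11 = 4.5 × 10⁻³ kg m⁻⁴
  52–92 m: Δρ/Δz = 0.28/40 = 7.0 × 10⁻³ kg m⁻⁴
  92–160 m: Δρ/Δz = 0.46/68 = 6.8 × 10⁻³ kg m⁻⁴
  160–172 m: Δρ/Δz = 0.28/12 = 0.023 kg m⁻⁴
The largest gradient is in the 160–172 m interval — the pycnocline.

160–172 m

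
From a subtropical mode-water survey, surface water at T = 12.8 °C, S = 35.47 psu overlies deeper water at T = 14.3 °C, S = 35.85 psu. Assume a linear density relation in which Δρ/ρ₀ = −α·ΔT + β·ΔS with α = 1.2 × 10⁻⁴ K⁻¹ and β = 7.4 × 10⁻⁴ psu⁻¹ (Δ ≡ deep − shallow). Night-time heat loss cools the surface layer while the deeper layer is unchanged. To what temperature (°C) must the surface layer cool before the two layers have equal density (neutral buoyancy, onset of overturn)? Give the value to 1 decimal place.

12.0 °C

Neutral buoyancy requires Δρ = 0, i.e. −α(T_deep − T_surf′) + β(S_deep − S_surf) = 0.
T_surf′ = T_deep − (β/α)·ΔS = 14.3 − (7.4 × 10⁻⁴/1.2 × 10⁻⁴)·(+0.38) = 11.957 °C.
Cooling required: 12.8 − (11.957) = 0.843 °C.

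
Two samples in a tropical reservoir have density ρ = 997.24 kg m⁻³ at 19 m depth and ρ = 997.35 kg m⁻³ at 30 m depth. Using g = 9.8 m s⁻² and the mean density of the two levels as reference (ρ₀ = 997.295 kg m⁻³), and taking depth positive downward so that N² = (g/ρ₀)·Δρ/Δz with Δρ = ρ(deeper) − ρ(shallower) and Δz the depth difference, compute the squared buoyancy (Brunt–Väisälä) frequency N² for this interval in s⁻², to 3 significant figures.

9.83 × 10⁻⁵ s⁻²

Δρ = 997.35 − 997.24 = 0.11 kg m⁻³ over Δz = 30 − 19 = 11 m.
N² = (9.8/997.295) × (0.11/11) = 9.8266 × 10⁻⁵ s⁻² ≈ 9.83 × 10⁻⁵ s⁻².
N² > 0, so the interval is statically stable.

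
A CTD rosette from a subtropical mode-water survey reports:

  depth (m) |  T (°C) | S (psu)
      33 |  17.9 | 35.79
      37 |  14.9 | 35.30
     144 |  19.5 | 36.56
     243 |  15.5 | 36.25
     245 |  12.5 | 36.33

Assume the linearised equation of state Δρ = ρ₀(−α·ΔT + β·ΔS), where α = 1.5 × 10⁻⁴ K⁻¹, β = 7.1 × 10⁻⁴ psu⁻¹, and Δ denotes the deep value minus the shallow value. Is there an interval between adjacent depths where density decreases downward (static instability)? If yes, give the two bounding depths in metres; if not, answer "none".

none

Evaluate Δρ/ρ₀ = −αΔT + βΔS across each adjacent pair:
  33–37 m: −αΔT+βΔS = −(1.5 × 10⁻⁴)(-3.0)+(7.1 × 10⁻⁴)(-0.49) = 1.0 × 10⁻⁴ → stable
  37–144 m: −αΔT+βΔS = −(1.5 × 10⁻⁴)(+4.6)+(7.1 × 10⁻⁴)(+1.26) = 2.0 × 10⁻⁴ → stable
  144–243 m: −αΔT+βΔS = −(1.5 × 10⁻⁴)(-4.0)+(7.1 × 10⁻⁴)(-0.31) = 3.8 × 10⁻⁴ → stable
  243–245 m: −αΔT+βΔS = −(1.5 × 10⁻⁴)(-3.0)+(7.1 × 10⁻⁴)(+0.08) = 5.1 × 10⁻⁴ → stable
Every interval has Δρ > 0: the column is stably stratified throughout.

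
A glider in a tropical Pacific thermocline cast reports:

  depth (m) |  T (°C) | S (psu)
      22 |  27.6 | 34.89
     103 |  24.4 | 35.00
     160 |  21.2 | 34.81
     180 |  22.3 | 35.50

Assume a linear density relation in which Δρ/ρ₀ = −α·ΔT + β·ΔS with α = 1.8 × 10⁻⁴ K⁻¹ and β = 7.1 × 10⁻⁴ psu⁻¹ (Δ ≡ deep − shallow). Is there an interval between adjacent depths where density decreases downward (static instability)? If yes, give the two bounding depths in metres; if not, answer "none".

none

Evaluate Δρ/ρ₀ = −αΔT + βΔS across each adjacent pair:
  22–103 m: −αΔT+βΔS = −(1.8 × 10⁻⁴)(-3.2)+(7.1 × 10⁻⁴)(+0.11) = 6.5 × 10⁻⁴ → stable
  103–160 m: −αΔT+βΔS = −(1.8 × 10⁻⁴)(-3.2)+(7.1 × 10⁻⁴)(-0.19) = 4.4 × 10⁻⁴ → stable
  160–180 m: −αΔT+βΔS = −(1.8 × 10⁻⁴)(+1.1)+(7.1 × 10⁻⁴)(+0.69) = 2.9 × 10⁻⁴ → stable
Every interval has Δρ > 0: the column is stably stratified throughout.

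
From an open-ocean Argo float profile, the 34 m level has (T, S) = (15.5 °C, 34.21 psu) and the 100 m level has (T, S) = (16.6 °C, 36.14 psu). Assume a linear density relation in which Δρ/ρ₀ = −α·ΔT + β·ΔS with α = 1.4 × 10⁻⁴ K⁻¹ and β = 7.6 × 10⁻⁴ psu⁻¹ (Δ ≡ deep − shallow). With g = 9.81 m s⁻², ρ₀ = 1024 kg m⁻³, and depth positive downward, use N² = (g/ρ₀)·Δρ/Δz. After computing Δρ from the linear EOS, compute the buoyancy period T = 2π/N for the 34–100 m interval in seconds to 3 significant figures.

450 s

ΔT = +1.1 K, ΔS = +1.93 psu (deep − shallow).
Δρ/ρ₀ = −αΔT + βΔS = -1.54 × 10⁻⁴ + 1.4668 × 10⁻³ = 1.3128 × 10⁻³, so Δρ ≈ 1.344 kg m⁻³.
N² = (g/ρ₀)·Δρ/Δz = g·(Δρ/ρ₀)/Δz = 9.81 × 1.3128 × 10⁻³ / 66 = 1.9513 × 10⁻⁴ s⁻².
N = √(1.9513 × 10⁻⁴) = 0.013969 rad s⁻¹ → T = 2π/N = 449.79 s ≈ 450 s.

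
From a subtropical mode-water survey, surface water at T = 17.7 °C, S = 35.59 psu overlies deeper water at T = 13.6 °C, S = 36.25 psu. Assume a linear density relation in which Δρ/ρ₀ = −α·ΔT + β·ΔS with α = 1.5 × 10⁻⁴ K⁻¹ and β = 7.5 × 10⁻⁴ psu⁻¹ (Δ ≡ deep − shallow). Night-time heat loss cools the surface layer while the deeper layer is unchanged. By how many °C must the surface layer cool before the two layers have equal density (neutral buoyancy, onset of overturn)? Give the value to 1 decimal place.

7.4 °C

Neutral buoyancy requires Δρ = 0, i.e. −α(T_deep − T_surf′) + β(S_deep − S_surf) = 0.
T_surf′ = T_deep − (β/α)·ΔS = 13.6 − (7.5 × 10⁻⁴/1.5 × 10⁻⁴)·(+0.66) = 10.300 °C.
Cooling required: 17.7 − (10.300) = 7.400 °C.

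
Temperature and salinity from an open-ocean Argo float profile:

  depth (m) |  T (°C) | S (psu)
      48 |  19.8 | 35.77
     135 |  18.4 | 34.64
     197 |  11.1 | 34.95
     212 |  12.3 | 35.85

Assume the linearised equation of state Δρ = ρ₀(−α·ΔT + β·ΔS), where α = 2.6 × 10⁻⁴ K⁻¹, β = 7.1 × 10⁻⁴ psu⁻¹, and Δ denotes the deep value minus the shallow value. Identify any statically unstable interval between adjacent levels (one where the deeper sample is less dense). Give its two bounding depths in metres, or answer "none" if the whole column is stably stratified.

48–135 m

Evaluate Δρ/ρ₀ = −αΔT + βΔS across each adjacent pair:
  48–135 m: −αΔT+βΔS = −(2.6 × 10⁻⁴)(-1.4)+(7.1 × 10⁻⁴)(-1.13) = -4.4 × 10⁻⁴ → UNSTABLE
  135–197 m: −αΔT+βΔS = −(2.6 × 10⁻⁴)(-7.3)+(7.1 × 10⁻⁴)(+0.31) = 2.1 × 10⁻³ → stable
  197–212 m: −αΔT+βΔS = −(2.6 × 10⁻⁴)(+1.2)+(7.1 × 10⁻⁴)(+0.90) = 3.3 × 10⁻⁴ → stable
The 48–135 m interval has Δρ < 0: lighter water underlies denser water.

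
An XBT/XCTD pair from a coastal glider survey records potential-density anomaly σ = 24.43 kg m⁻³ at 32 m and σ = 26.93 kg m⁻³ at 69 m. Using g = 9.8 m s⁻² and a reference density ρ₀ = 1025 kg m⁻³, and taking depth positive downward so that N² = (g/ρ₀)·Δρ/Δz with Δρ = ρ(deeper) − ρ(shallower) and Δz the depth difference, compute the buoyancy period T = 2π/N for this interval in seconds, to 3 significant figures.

Δρ = 1026.93 − 1024.43 = 2.50 kg m⁻³ over Δz = 69 − 32 = 37 m.
N² = (9.8/1025) × (2.50/37) = 6.4601 × 10⁻⁴ s⁻².
N = √(6.4601 × 10⁻⁴) = 0.025417 rad s⁻¹, so T = 2π/N = 247.20 s ≈ 247 s.

247 s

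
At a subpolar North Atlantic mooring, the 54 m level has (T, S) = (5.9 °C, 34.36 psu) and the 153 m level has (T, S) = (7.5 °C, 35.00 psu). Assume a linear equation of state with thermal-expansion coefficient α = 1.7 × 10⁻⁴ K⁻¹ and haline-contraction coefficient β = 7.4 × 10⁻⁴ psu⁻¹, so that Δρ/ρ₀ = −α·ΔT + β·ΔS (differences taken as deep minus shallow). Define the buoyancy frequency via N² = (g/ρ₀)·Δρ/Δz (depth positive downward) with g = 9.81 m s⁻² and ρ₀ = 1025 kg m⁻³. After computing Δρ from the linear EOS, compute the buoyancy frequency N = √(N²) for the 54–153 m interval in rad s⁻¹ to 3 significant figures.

4.47 × 10⁻³ rad s⁻¹

ΔT = +1.6 K, ΔS = +0.64 psu (deep − shallow).
Δρ/ρ₀ = −αΔT + βΔS = -2.72 × 10⁻⁴ + 4.736 × 10⁻⁴ = 2.016 × 10⁻⁴, so Δρ ≈ 0.2066 kg m⁻³.
N² = (g/ρ₀)·Δρ/Δz = g·(Δρ/ρ₀)/Δz = 9.81 × 2.016 × 10⁻⁴ / 99 = 1.9977 × 10⁻⁵ s⁻².
N = √(1.9977 × 10⁻⁵) = 4.4696 × 10⁻³ rad s⁻¹ ≈ 4.47 × 10⁻³ rad s⁻¹.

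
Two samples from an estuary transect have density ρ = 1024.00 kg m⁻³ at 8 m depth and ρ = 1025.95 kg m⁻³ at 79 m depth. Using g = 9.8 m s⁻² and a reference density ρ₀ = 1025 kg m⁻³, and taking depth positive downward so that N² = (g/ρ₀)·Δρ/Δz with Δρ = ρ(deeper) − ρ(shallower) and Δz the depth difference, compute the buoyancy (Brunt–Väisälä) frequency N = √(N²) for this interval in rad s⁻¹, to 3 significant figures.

0.0162 rad s⁻¹

Δρ = 1025.95 − 1024.00 = 1.95 kg m⁻³ over Δz = 79 − 8 = 71 m.
N² = (9.8/1025) × (1.95/71) = 2.6259 × 10⁻⁴ s⁻².
N = √(2.6259 × 10⁻⁴) = 0.016205 rad s⁻¹ ≈ 0.0162 rad s⁻¹.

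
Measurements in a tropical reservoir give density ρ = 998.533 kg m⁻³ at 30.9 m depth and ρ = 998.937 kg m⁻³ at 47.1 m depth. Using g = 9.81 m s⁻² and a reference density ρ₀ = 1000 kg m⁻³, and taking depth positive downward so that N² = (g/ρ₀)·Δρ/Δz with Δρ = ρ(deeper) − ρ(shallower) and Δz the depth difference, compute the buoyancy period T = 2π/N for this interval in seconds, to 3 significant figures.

Δρ = 998.937 − 998.533 = 0.404 kg m⁻³ over Δz = 47.1 − 30.9 = 16.2 m.
N² = (9.81/1000) × (0.404/16.2) = 2.4464 × 10⁻⁴ s⁻².
N = √(2.4464 × 10⁻⁴) = 0.015641 rad s⁻¹, so T = 2π/N = 401.71 s ≈ 402 s.

402 s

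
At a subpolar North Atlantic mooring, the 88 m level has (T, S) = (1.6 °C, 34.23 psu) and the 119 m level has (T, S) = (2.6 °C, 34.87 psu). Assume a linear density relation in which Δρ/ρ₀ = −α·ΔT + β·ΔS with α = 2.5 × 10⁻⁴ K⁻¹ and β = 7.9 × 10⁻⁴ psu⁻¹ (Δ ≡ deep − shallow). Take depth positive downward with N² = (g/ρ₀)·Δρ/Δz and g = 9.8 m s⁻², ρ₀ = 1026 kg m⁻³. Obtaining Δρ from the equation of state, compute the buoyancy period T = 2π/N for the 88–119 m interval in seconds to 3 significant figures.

699 s

ΔT = +1.0 K, ΔS = +0.64 psu (deep − shallow).
Δρ/ρ₀ = −αΔT + βΔS = -2.50 × 10⁻⁴ + 5.056 × 10⁻⁴ = 2.556 × 10⁻⁴, so Δρ ≈ 0.2622 kg m⁻³.
N² = (g/ρ₀)·Δρ/Δz = g·(Δρ/ρ₀)/Δz = 9.8 × 2.556 × 10⁻⁴ / 31 = 8.0803 × 10⁻⁵ s⁻².
N = √(8.0803 × 10⁻⁵) = 8.9890 × 10⁻³ rad s⁻¹ → T = 2π/N = 698.99 s ≈ 699 s.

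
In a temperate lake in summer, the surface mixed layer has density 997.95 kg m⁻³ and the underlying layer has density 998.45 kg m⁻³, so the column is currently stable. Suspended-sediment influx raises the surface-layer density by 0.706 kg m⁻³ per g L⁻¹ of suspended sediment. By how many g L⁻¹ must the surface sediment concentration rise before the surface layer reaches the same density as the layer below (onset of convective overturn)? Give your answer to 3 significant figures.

0.708 g L⁻¹

Density deficit of the surface layer: 998.45 − 997.95 = 0.5 kg m⁻³.
Required change = 0.5 / 0.706 = 0.708 g L⁻¹.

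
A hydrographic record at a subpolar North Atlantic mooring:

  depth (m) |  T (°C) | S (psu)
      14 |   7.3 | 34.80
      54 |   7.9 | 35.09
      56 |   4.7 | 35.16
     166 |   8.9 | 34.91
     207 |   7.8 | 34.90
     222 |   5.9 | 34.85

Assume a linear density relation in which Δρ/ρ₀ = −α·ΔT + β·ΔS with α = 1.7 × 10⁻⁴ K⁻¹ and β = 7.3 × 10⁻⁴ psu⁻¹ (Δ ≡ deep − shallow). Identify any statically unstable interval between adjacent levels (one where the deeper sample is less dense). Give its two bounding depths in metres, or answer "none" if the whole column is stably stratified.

Evaluate Δρ/ρ₀ = −αΔT + βΔS across each adjacent pair:
  14–54 m: −αΔT+βΔS = −(1.7 × 10⁻⁴)(+0.6)+(7.3 × 10⁻⁴)(+0.29) = 1.1 × 10⁻⁴ → stable
  54–56 m: −αΔT+βΔS = −(1.7 × 10⁻⁴)(-3.2)+(7.3 × 10⁻⁴)(+0.07) = 6.0 × 10⁻⁴ → stable
  56–166 m: −αΔT+βΔS = −(1.7 × 10⁻⁴)(+4.2)+(7.3 × 10⁻⁴)(-0.25) = -9.0 × 10⁻⁴ → UNSTABLE
  166–207 m: −αΔT+βΔS = −(1.7 × 10⁻⁴)(-1.1)+(7.3 × 10⁻⁴)(-0.01) = 1.8 × 10⁻⁴ → stable
  207–222 m: −αΔT+βΔS = −(1.7 × 10⁻⁴)(-1.9)+(7.3 × 10⁻⁴)(-0.05) = 2.9 × 10⁻⁴ → stable
The 56–166 m interval has Δρ < 0: lighter water underlies denser water.

56–166 m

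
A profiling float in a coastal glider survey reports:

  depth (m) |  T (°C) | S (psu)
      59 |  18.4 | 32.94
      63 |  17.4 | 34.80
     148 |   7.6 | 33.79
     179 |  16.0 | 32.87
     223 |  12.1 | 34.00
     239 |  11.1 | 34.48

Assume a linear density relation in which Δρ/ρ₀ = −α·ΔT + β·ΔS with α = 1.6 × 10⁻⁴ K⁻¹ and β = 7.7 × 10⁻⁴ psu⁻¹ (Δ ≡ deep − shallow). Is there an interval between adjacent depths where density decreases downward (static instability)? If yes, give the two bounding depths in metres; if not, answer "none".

148–179 m

Evaluate Δρ/ρ₀ = −αΔT + βΔS across each adjacent pair:
  59–63 m: −αΔT+βΔS = −(1.6 × 10⁻⁴)(-1.0)+(7.7 × 10⁻⁴)(+1.86) = 1.6 × 10⁻³ → stable
  63–148 m: −αΔT+βΔS = −(1.6 × 10⁻⁴)(-9.8)+(7.7 × 10⁻⁴)(-1.01) = 7.9 × 10⁻⁴ → stable
  148–179 m: −αΔT+βΔS = −(1.6 × 10⁻⁴)(+8.4)+(7.7 × 10⁻⁴)(-0.92) = -2.1 × 10⁻³ → UNSTABLE
  179–223 m: −αΔT+βΔS = −(1.6 × 10⁻⁴)(-3.9)+(7.7 × 10⁻⁴)(+1.13) = 1.5 × 10⁻³ → stable
  223–239 m: −αΔT+βΔS = −(1.6 × 10⁻⁴)(-1.0)+(7.7 × 10⁻⁴)(+0.48) = 5.3 × 10⁻⁴ → stable
The 148–179 m interval has Δρ < 0: lighter water underlies denser water.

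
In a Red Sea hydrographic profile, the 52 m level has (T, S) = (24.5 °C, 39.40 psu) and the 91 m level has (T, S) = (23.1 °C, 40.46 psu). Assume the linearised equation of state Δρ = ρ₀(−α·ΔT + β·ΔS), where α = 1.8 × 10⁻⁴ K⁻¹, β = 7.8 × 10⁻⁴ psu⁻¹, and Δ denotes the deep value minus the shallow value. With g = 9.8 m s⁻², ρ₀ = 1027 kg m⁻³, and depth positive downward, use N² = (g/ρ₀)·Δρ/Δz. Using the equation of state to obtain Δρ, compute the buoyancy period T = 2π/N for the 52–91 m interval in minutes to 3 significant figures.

6.36 min

ΔT = -1.4 K, ΔS = +1.06 psu (deep − shallow).
Δρ/ρ₀ = −αΔT + βΔS = 2.52 × 10⁻⁴ + 8.268 × 10⁻⁴ = 1.0788 × 10⁻³, so Δρ ≈ 1.108 kg m⁻³.
N² = (g/ρ₀)·Δρ/Δz = g·(Δρ/ρ₀)/Δz = 9.8 × 1.0788 × 10⁻³ / 39 = 2.7108 × 10⁻⁴ s⁻².
N = √(2.7108 × 10⁻⁴) = 0.016465 rad s⁻¹ → T = 2π/N = 381.61 s = 6.3602 min ≈ 6.36 min.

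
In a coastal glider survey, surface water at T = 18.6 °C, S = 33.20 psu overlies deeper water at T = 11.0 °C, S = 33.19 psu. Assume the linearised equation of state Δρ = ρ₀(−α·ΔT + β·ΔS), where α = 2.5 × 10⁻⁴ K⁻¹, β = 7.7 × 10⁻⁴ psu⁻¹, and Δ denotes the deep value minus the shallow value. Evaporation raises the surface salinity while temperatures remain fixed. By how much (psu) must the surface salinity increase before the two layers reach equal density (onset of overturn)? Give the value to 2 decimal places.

Neutral buoyancy requires −α(T_deep − T_surf) + β(S_deep − S_surf′) = 0.
S_surf′ = S_deep − (α/β)·ΔT = 33.19 − (2.5 × 10⁻⁴/7.7 × 10⁻⁴)·(-7.6) = 35.6575 psu.
Increase required: 35.6575 − 33.20 = 2.4575 psu.

2.46 psu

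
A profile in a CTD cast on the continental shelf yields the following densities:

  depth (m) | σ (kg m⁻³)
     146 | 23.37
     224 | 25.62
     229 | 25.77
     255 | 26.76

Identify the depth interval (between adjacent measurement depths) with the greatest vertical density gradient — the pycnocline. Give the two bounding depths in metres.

Compute the density gradient over each adjacent pair:
  146–224 m: Δρ/Δz = 2.25/78 = 0.029 kg m⁻⁴
  224–229 m: Δρ/Δz = 0.15/5 = 0.030 kg m⁻⁴
  229–255 m: Δρ/Δz = 0.99/26 = 0.038 kg m⁻⁴
The largest gradient is in the 229–255 m interval — the pycnocline.

229–255 m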